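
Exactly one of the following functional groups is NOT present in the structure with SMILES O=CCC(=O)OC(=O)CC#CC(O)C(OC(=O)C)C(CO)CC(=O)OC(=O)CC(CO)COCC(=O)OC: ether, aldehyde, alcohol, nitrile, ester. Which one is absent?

nitrile

alcohol: present (CH(OH) — –OH on an sp³ carbon → alcohol (secondary)).
ester: present (CH(OCOCH3) — pendant –OC(=O)CH3: an acyloxy group → ester).
aldehyde: present (OHC — terminal –CHO: carbonyl C bonded to H and C → aldehyde).
ether: present (CH2OCH2 — C–O–C with sp³ carbons on both sides and no adjacent C=O → ether).
nitrile: absent. In C≡C, the triple bond is C≡C, not C≡N.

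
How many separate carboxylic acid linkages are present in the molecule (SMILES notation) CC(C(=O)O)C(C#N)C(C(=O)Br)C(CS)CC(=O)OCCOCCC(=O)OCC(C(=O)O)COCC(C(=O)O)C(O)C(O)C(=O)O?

4

Taking each segment in turn:
  CH(COOH): pendant –COOH: carbonyl C bonded to C and –OH → carboxylic acid.
  CH(CN): pendant –C≡N: nitrile.
  CH(COBr): pendant –C(=O)X: carbonyl C bonded to C and halogen → acyl halide.
  CH(CH2SH): pendant –CH2SH → thiol.
  CH2COOCH2: –C(=O)–O–C with C on the carbonyl side → ester.
  CH2OCH2: C–O–C with sp³ carbons on both sides and no adjacent C=O → ether.
  CH2COOCH2: –C(=O)–O–C with C on the carbonyl side → ester.
  CH(COOH): pendant –COOH: carbonyl C bonded to C and –OH → carboxylic acid.
  CH2OCH2: C–O–C with sp³ carbons on both sides and no adjacent C=O → ether.
  CH(COOH): pendant –COOH: carbonyl C bonded to C and –OH → carboxylic acid.
  CH(OH): –OH on an sp³ carbon → alcohol (secondary).
  CH(OH): –OH on an sp³ carbon → alcohol (secondary).
  COOH: –COOH: carbonyl C bonded to –OH and C → carboxylic acid (the –OH is not a separate alcohol).
Carboxylic acid appears at: CH(COOH), CH(COOH), CH(COOH), COOH → 4.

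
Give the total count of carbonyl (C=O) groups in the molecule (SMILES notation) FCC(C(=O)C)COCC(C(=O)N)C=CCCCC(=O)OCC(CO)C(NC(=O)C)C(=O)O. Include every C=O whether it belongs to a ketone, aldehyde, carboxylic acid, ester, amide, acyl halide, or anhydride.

5

CH(COCH3): ketone, 1 C=O (running total 1).
CH(CONH2): amide, 1 C=O (running total 2).
CH2COOCH2: ester, 1 C=O (running total 3).
CH(NHCOCH3): amide, 1 C=O (running total 4).
COOH: carboxylic acid, 1 C=O (running total 5).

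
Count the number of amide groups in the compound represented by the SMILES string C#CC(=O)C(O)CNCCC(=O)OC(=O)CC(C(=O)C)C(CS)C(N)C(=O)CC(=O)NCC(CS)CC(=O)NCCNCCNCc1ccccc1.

2

Working along the chain:
  HC≡C: C≡C triple bond → alkyne.
  CO: –C(=O)– with carbon on both sides → ketone.
  CH(OH): –OH on an sp³ carbon → alcohol (secondary).
  CH2NHCH2: C–N–C with sp³ carbons and no adjacent C=O → amine (secondary).
  CH2CO-O-COCH2: two acyl groups sharing one oxygen, –C(=O)–O–C(=O)– → anhydride.
  CH(COCH3): pendant –COCH3: carbonyl C bonded to two carbons → ketone.
  CH(CH2SH): pendant –CH2SH → thiol.
  CH(NH2): –NH2 on an sp³ carbon with no adjacent C=O → amine.
  CO: –C(=O)– with carbon on both sides → ketone.
  CH2CONHCH2: –C(=O)–N– linkage → amide (the N is not an amine).
  CH(CH2SH): pendant –CH2SH → thiol.
  CH2CONHCH2: –C(=O)–N– linkage → amide (the N is not an amine).
  CH2NHCH2: C–N–C with sp³ carbons and no adjacent C=O → amine (secondary).
  CH2NHCH2: C–N–C with sp³ carbons and no adjacent C=O → amine (secondary).
  C6H5: –C6H5 phenyl ring → arene.
Amide appears at: CH2CONHCH2, CH2CONHCH2 → 2.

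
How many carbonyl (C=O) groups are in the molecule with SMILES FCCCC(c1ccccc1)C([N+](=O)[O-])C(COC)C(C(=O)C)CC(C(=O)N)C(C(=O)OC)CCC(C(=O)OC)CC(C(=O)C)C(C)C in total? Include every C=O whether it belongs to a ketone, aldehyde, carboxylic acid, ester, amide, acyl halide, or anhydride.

5

CH(COCH3): ketone, 1 C=O (running total 1).
CH(CONH2): amide, 1 C=O (running total 2).
CH(COOCH3): ester, 1 C=O (running total 3).
CH(COOCH3): ester, 1 C=O (running total 4).
CH(COCH3): ketone, 1 C=O (running total 5).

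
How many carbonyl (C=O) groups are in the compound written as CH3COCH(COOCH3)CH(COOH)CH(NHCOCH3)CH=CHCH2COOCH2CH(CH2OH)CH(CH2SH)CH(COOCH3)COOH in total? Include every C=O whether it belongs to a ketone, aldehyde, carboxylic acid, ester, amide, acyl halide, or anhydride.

7

CO: ketone, 1 C=O (running total 1).
CH(COOCH3): ester, 1 C=O (running total 2).
CH(COOH): carboxylic acid, 1 C=O (running total 3).
CH(NHCOCH3): amide, 1 C=O (running total 4).
CH2COOCH2: ester, 1 C=O (running total 5).
CH(COOCH3): ester, 1 C=O (running total 6).
COOH: carboxylic acid, 1 C=O (running total 7).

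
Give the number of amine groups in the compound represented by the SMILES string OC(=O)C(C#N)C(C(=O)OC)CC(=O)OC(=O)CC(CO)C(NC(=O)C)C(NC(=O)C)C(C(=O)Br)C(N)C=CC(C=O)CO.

–COOH: carbonyl C bonded to –OH and C → carboxylic acid (the –OH is not a separate alcohol).
pendant –C≡N: nitrile.
pendant –COOCH3: carbonyl C bonded to C and –OCH3 → ester.
two acyl groups sharing one oxygen, –C(=O)–O–C(=O)– → anhydride.
pendant –CH2OH on an sp³ backbone C → alcohol.
pendant –NHC(=O)CH3: N bonded to a carbonyl → amide (not amine).
pendant –NHC(=O)CH3: N bonded to a carbonyl → amide (not amine).
pendant –C(=O)X: carbonyl C bonded to C and halogen → acyl halide.
–NH2 on an sp³ carbon with no adjacent C=O → amine.
C=C double bond → alkene.
pendant –CHO: carbonyl C bonded to C and H → aldehyde.
–OH on an sp³ carbon → alcohol.
Amine appears at: CH(NH2) → 1.

1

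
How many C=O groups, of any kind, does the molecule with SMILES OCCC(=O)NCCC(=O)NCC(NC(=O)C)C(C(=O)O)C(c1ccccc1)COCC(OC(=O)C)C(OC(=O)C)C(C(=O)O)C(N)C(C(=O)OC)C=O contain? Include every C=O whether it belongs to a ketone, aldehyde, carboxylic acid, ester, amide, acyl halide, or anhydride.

CH2CONHCH2: amide, 1 C=O (running total 1).
CH2CONHCH2: amide, 1 C=O (running total 2).
CH(NHCOCH3): amide, 1 C=O (running total 3).
CH(COOH): carboxylic acid, 1 C=O (running total 4).
CH(OCOCH3): ester, 1 C=O (running total 5).
CH(OCOCH3): ester, 1 C=O (running total 6).
CH(COOH): carboxylic acid, 1 C=O (running total 7).
CH(COOCH3): ester, 1 C=O (running total 8).
CHO: aldehyde, 1 C=O (running total 9).

9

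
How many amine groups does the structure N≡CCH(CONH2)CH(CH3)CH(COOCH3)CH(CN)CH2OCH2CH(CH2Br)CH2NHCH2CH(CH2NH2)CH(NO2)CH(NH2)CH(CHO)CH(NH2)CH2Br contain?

4

Working along the chain:
  N≡C: N≡C–: carbon triple-bonded to nitrogen → nitrile.
  CH(CONH2): pendant –CONH2: carbonyl C bonded to C and N → amide.
  CH(COOCH3): pendant –COOCH3: carbonyl C bonded to C and –OCH3 → ester.
  CH(CN): pendant –C≡N: nitrile.
  CH2OCH2: C–O–C with sp³ carbons on both sides and no adjacent C=O → ether.
  CH(CH2Br): pendant –CH2X: halogen on sp³ carbon → alkyl halide.
  CH2NHCH2: C–N–C with sp³ carbons and no adjacent C=O → amine (secondary).
  CH(CH2NH2): pendant –CH2NH2: N on sp³ C, no adjacent C=O → amine.
  CH(NO2): –NO2 on an sp³ carbon → nitro (the N=O is not a carbonyl).
  CH(NH2): –NH2 on an sp³ carbon with no adjacent C=O → amine.
  CH(CHO): pendant –CHO: carbonyl C bonded to C and H → aldehyde.
  CH(NH2): –NH2 on an sp³ carbon with no adjacent C=O → amine.
  CH2Br: halogen on an sp³ carbon → alkyl halide.
Amine appears at: CH2NHCH2, CH(CH2NH2), CH(NH2), CH(NH2) → 4.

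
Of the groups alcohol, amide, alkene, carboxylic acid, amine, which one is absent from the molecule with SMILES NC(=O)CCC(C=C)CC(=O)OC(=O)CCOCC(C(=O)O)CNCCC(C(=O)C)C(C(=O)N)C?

amine: present (CH2NHCH2 — C–N–C with sp³ carbons and no adjacent C=O → amine (secondary)).
carboxylic acid: present (CH(COOH) — pendant –COOH: carbonyl C bonded to C and –OH → carboxylic acid).
alkene: present (CH(CH=CH2) — pendant –CH=CH2: C=C double bond → alkene).
amide: present (H2NCO — –C(=O)NH2: carbonyl C bonded to C and to N → amide (the N is not a separate amine)).
alcohol: absent. In CH(COOH), the –OH sits on a carbonyl carbon, making it part of a carboxylic acid, not an alcohol.

alcohol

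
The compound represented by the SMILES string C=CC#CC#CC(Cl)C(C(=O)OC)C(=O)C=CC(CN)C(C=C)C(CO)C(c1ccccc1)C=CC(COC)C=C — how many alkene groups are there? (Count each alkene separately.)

Reading the structure from left to right:
  CH2=CH: C=C double bond → alkene.
  C≡C: C≡C triple bond → alkyne.
  C≡C: C≡C triple bond → alkyne.
  CH(Cl): halogen on an sp³ carbon → alkyl halide.
  CH(COOCH3): pendant –COOCH3: carbonyl C bonded to C and –OCH3 → ester.
  CO: –C(=O)– with carbon on both sides → ketone.
  CH=CH: C=C double bond → alkene.
  CH(CH2NH2): pendant –CH2NH2: N on sp³ C, no adjacent C=O → amine.
  CH(CH=CH2): pendant –CH=CH2: C=C double bond → alkene.
  CH(CH2OH): pendant –CH2OH on an sp³ backbone C → alcohol.
  CH(C6H5): pendant –C6H5: benzene ring → arene.
  CH=CH: C=C double bond → alkene.
  CH(CH2OCH3): pendant –CH2OCH3: C–O–C linkage → ether.
  CH=CH2: C=C double bond → alkene.
Alkene appears at: CH2=CH, CH=CH, CH(CH=CH2), CH=CH, CH=CH2 → 5.

5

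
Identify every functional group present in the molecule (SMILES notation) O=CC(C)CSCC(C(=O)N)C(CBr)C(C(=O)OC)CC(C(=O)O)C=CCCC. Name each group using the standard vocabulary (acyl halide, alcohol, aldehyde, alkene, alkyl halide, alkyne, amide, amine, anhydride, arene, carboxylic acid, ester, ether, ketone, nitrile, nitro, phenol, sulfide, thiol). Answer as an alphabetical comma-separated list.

terminal –CHO: carbonyl C bonded to H and C → aldehyde.
C–S–C linkage → sulfide (thioether).
pendant –CONH2: carbonyl C bonded to C and N → amide.
pendant –CH2X: halogen on sp³ carbon → alkyl halide.
pendant –COOCH3: carbonyl C bonded to C and –OCH3 → ester.
pendant –COOH: carbonyl C bonded to C and –OH → carboxylic acid.
C=C double bond → alkene.

aldehyde, alkene, alkyl halide, amide, carboxylic acid, ester, sulfide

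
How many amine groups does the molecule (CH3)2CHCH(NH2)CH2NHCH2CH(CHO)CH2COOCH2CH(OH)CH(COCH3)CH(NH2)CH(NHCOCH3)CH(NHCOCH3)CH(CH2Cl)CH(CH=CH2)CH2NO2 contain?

3

Reading the structure from left to right:
  CH(NH2): –NH2 on an sp³ carbon with no adjacent C=O → amine.
  CH2NHCH2: C–N–C with sp³ carbons and no adjacent C=O → amine (secondary).
  CH(CHO): pendant –CHO: carbonyl C bonded to C and H → aldehyde.
  CH2COOCH2: –C(=O)–O–C with C on the carbonyl side → ester.
  CH(OH): –OH on an sp³ carbon → alcohol (secondary).
  CH(COCH3): pendant –COCH3: carbonyl C bonded to two carbons → ketone.
  CH(NH2): –NH2 on an sp³ carbon with no adjacent C=O → amine.
  CH(NHCOCH3): pendant –NHC(=O)CH3: N bonded to a carbonyl → amide (not amine).
  CH(NHCOCH3): pendant –NHC(=O)CH3: N bonded to a carbonyl → amide (not amine).
  CH(CH2Cl): pendant –CH2X: halogen on sp³ carbon → alkyl halide.
  CH(CH=CH2): pendant –CH=CH2: C=C double bond → alkene.
  CH2NO2: –NO2 on carbon → nitro group.
Amine appears at: CH(NH2), CH2NHCH2, CH(NH2) → 3.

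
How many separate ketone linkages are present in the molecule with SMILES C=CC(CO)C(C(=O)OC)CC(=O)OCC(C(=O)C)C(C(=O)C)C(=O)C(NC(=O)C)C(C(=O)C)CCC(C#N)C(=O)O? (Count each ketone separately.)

Taking each segment in turn:
  CH2=CH: C=C double bond → alkene.
  CH(CH2OH): pendant –CH2OH on an sp³ backbone C → alcohol.
  CH(COOCH3): pendant –COOCH3: carbonyl C bonded to C and –OCH3 → ester.
  CH2COOCH2: –C(=O)–O–C with C on the carbonyl side → ester.
  CH(COCH3): pendant –COCH3: carbonyl C bonded to two carbons → ketone.
  CH(COCH3): pendant –COCH3: carbonyl C bonded to two carbons → ketone.
  CO: –C(=O)– with carbon on both sides → ketone.
  CH(NHCOCH3): pendant –NHC(=O)CH3: N bonded to a carbonyl → amide (not amine).
  CH(COCH3): pendant –COCH3: carbonyl C bonded to two carbons → ketone.
  CH(CN): pendant –C≡N: nitrile.
  COOH: –COOH: carbonyl C bonded to –OH and C → carboxylic acid (the –OH is not a separate alcohol).
Ketone appears at: CH(COCH3), CH(COCH3), CO, CH(COCH3) → 4.

4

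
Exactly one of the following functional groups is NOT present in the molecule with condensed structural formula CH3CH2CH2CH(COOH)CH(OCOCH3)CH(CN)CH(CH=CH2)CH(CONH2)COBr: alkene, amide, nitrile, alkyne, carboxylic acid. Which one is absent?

alkyne

carboxylic acid: present (CH(COOH) — pendant –COOH: carbonyl C bonded to C and –OH → carboxylic acid).
nitrile: present (CH(CN) — pendant –C≡N: nitrile).
amide: present (CH(CONH2) — pendant –CONH2: carbonyl C bonded to C and N → amide).
alkene: present (CH(CH=CH2) — pendant –CH=CH2: C=C double bond → alkene).
alkyne: absent. In CH(CN), the triple bond is C≡N, not C≡C, so it is a nitrile.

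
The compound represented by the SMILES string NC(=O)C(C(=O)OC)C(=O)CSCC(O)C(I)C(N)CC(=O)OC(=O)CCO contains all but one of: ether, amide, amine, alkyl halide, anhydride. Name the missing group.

anhydride: present (CH2CO-O-COCH2 — two acyl groups sharing one oxygen, –C(=O)–O–C(=O)– → anhydride).
amine: present (CH(NH2) — –NH2 on an sp³ carbon with no adjacent C=O → amine).
amide: present (H2NCO — –C(=O)NH2: carbonyl C bonded to C and to N → amide (the N is not a separate amine)).
alkyl halide: present (CH(I) — halogen on an sp³ carbon → alkyl halide).
ether: absent. In CH(COOCH3), the C–O–C oxygen is adjacent to a C=O, so it belongs to an ester, not an ether.

ether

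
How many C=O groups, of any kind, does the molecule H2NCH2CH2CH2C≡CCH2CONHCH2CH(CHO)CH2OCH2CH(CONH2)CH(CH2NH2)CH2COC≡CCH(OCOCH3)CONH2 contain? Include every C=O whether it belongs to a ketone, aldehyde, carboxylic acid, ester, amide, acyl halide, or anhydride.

CH2CONHCH2: amide, 1 C=O (running total 1).
CH(CHO): aldehyde, 1 C=O (running total 2).
CH(CONH2): amide, 1 C=O (running total 3).
CO: ketone, 1 C=O (running total 4).
CH(OCOCH3): ester, 1 C=O (running total 5).
CONH2: amide, 1 C=O (running total 6).

6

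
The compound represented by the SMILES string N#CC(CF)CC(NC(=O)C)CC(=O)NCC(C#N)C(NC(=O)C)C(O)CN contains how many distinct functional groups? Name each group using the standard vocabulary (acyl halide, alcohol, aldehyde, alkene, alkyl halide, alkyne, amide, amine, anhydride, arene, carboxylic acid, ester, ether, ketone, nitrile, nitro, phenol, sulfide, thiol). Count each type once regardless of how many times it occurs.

N≡C–: carbon triple-bonded to nitrogen → nitrile.
pendant –CH2X: halogen on sp³ carbon → alkyl halide.
pendant –NHC(=O)CH3: N bonded to a carbonyl → amide (not amine).
–C(=O)–N– linkage → amide (the N is not an amine).
pendant –C≡N: nitrile.
pendant –NHC(=O)CH3: N bonded to a carbonyl → amide (not amine).
–OH on an sp³ carbon → alcohol (secondary).
–NH2 on an sp³ carbon with no adjacent C=O → amine.
Distinct types present: alcohol, alkyl halide, amide, amine, nitrile.

5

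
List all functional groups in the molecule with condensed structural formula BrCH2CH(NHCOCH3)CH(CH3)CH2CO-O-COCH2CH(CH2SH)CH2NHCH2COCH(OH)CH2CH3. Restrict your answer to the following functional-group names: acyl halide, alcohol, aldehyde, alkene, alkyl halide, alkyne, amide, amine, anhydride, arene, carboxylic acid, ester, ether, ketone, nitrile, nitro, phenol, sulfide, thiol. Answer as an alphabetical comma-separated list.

alcohol, alkyl halide, amide, amine, anhydride, ketone, thiol

halogen on an sp³ carbon → alkyl halide.
pendant –NHC(=O)CH3: N bonded to a carbonyl → amide (not amine).
two acyl groups sharing one oxygen, –C(=O)–O–C(=O)– → anhydride.
pendant –CH2SH → thiol.
C–N–C with sp³ carbons and no adjacent C=O → amine (secondary).
–C(=O)– with carbon on both sides → ketone.
–OH on an sp³ carbon → alcohol (secondary).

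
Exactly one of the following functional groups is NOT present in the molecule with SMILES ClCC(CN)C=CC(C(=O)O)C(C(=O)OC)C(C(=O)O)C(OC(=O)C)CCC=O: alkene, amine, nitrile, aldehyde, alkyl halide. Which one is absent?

nitrile

alkene: present (CH=CH — C=C double bond → alkene).
aldehyde: present (CHO — terminal –CHO: carbonyl C bonded to H and C → aldehyde).
amine: present (CH(CH2NH2) — pendant –CH2NH2: N on sp³ C, no adjacent C=O → amine).
alkyl halide: present (ClCH2 — halogen on an sp³ carbon → alkyl halide).
nitrile: no segment matches this pattern.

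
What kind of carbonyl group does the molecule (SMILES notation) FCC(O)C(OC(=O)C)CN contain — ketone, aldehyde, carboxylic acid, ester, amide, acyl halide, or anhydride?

ester

The carbonyl is in the CH(OCOCH3) segment: pendant –OC(=O)CH3: an acyloxy group → ester.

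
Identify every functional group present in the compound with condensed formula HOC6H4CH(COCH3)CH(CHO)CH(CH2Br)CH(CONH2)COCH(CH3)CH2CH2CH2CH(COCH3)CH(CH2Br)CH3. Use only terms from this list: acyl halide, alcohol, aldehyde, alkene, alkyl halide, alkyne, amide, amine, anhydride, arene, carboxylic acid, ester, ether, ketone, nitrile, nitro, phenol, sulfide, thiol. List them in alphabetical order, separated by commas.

aldehyde, alkyl halide, amide, arene, ketone, phenol

–OH attached directly to an aromatic ring → phenol (not alcohol); the ring itself is an arene.
pendant –COCH3: carbonyl C bonded to two carbons → ketone.
pendant –CHO: carbonyl C bonded to C and H → aldehyde.
pendant –CH2X: halogen on sp³ carbon → alkyl halide.
pendant –CONH2: carbonyl C bonded to C and N → amide.
–C(=O)– with carbon on both sides → ketone.
pendant –COCH3: carbonyl C bonded to two carbons → ketone.
pendant –CH2X: halogen on sp³ carbon → alkyl halide.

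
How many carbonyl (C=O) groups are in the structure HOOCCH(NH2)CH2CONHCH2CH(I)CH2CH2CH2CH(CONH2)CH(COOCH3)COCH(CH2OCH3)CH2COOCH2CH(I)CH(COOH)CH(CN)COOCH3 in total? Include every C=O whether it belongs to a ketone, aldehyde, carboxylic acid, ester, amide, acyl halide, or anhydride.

8

HOOC: carboxylic acid, 1 C=O (running total 1).
CH2CONHCH2: amide, 1 C=O (running total 2).
CH(CONH2): amide, 1 C=O (running total 3).
CH(COOCH3): ester, 1 C=O (running total 4).
CO: ketone, 1 C=O (running total 5).
CH2COOCH2: ester, 1 C=O (running total 6).
CH(COOH): carboxylic acid, 1 C=O (running total 7).
COOCH3: ester, 1 C=O (running total 8).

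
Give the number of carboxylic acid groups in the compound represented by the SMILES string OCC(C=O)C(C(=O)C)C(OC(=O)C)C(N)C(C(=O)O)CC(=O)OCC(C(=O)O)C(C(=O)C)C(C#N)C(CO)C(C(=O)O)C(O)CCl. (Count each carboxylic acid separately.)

HO– on an sp³ carbon → alcohol.
pendant –CHO: carbonyl C bonded to C and H → aldehyde.
pendant –COCH3: carbonyl C bonded to two carbons → ketone.
pendant –OC(=O)CH3: an acyloxy group → ester.
–NH2 on an sp³ carbon with no adjacent C=O → amine.
pendant –COOH: carbonyl C bonded to C and –OH → carboxylic acid.
–C(=O)–O–C with C on the carbonyl side → ester.
pendant –COOH: carbonyl C bonded to C and –OH → carboxylic acid.
pendant –COCH3: carbonyl C bonded to two carbons → ketone.
pendant –C≡N: nitrile.
pendant –CH2OH on an sp³ backbone C → alcohol.
pendant –COOH: carbonyl C bonded to C and –OH → carboxylic acid.
–OH on an sp³ carbon → alcohol (secondary).
halogen on an sp³ carbon → alkyl halide.
Carboxylic acid appears at: CH(COOH), CH(COOH), CH(COOH) → 3.

3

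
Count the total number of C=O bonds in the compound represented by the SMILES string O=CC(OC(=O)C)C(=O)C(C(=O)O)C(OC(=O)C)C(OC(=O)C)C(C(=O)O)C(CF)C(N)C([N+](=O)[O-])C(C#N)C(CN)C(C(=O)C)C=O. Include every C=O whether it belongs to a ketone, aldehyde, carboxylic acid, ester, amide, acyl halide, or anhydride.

9

OHC: aldehyde, 1 C=O (running total 1).
CH(OCOCH3): ester, 1 C=O (running total 2).
CO: ketone, 1 C=O (running total 3).
CH(COOH): carboxylic acid, 1 C=O (running total 4).
CH(OCOCH3): ester, 1 C=O (running total 5).
CH(OCOCH3): ester, 1 C=O (running total 6).
CH(COOH): carboxylic acid, 1 C=O (running total 7).
CH(COCH3): ketone, 1 C=O (running total 8).
CHO: aldehyde, 1 C=O (running total 9).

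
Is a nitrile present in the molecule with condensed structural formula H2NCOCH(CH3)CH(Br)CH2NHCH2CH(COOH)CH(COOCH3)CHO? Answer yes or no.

–C(=O)NH2: carbonyl C bonded to C and to N → amide (the N is not a separate amine).
halogen on an sp³ carbon → alkyl halide.
C–N–C with sp³ carbons and no adjacent C=O → amine (secondary).
pendant –COOH: carbonyl C bonded to C and –OH → carboxylic acid.
pendant –COOCH3: carbonyl C bonded to C and –OCH3 → ester.
terminal –CHO: carbonyl C bonded to H and C → aldehyde.
The groups actually present are: aldehyde, alkyl halide, amide, amine, carboxylic acid, ester.

no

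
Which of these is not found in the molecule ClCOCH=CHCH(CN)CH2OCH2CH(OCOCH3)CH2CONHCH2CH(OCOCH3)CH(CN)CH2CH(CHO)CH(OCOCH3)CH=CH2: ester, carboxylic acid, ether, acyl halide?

carboxylic acid

ester: present (CH(OCOCH3) — pendant –OC(=O)CH3: an acyloxy group → ester).
acyl halide: present (ClCO — –C(=O)Cl: carbonyl C bonded to C and to a halogen → acyl halide (not alkyl halide)).
ether: present (CH2OCH2 — C–O–C with sp³ carbons on both sides and no adjacent C=O → ether).
carboxylic acid: absent. In CH(OCOCH3), the acyl oxygen is bonded to carbon (–O–C), not to H, so this is an ester. In CH2CONHCH2, the carbonyl is bonded to nitrogen, not to –OH; that is an amide.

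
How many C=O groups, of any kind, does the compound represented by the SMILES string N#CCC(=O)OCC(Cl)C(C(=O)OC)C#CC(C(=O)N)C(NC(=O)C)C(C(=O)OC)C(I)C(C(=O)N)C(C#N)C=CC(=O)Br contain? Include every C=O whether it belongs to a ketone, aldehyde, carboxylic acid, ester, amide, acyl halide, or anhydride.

CH2COOCH2: ester, 1 C=O (running total 1).
CH(COOCH3): ester, 1 C=O (running total 2).
CH(CONH2): amide, 1 C=O (running total 3).
CH(NHCOCH3): amide, 1 C=O (running total 4).
CH(COOCH3): ester, 1 C=O (running total 5).
CH(CONH2): amide, 1 C=O (running total 6).
COBr: acyl halide, 1 C=O (running total 7).

7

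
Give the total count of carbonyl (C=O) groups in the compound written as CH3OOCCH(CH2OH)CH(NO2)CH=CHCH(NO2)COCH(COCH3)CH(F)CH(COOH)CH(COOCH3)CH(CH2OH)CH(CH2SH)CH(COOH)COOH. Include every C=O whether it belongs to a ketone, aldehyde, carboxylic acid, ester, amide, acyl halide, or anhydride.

7

CH3OOC: ester, 1 C=O (running total 1).
CO: ketone, 1 C=O (running total 2).
CH(COCH3): ketone, 1 C=O (running total 3).
CH(COOH): carboxylic acid, 1 C=O (running total 4).
CH(COOCH3): ester, 1 C=O (running total 5).
CH(COOH): carboxylic acid, 1 C=O (running total 6).
COOH: carboxylic acid, 1 C=O (running total 7).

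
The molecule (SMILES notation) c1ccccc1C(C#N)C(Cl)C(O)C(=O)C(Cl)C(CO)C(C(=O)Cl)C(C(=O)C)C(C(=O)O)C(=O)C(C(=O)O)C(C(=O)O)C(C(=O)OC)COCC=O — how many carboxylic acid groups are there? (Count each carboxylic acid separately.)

C6H5– phenyl ring → arene.
pendant –C≡N: nitrile.
halogen on an sp³ carbon → alkyl halide.
–OH on an sp³ carbon → alcohol (secondary).
–C(=O)– with carbon on both sides → ketone.
halogen on an sp³ carbon → alkyl halide.
pendant –CH2OH on an sp³ backbone C → alcohol.
pendant –C(=O)X: carbonyl C bonded to C and halogen → acyl halide.
pendant –COCH3: carbonyl C bonded to two carbons → ketone.
pendant –COOH: carbonyl C bonded to C and –OH → carboxylic acid.
–C(=O)– with carbon on both sides → ketone.
pendant –COOH: carbonyl C bonded to C and –OH → carboxylic acid.
pendant –COOH: carbonyl C bonded to C and –OH → carboxylic acid.
pendant –COOCH3: carbonyl C bonded to C and –OCH3 → ester.
C–O–C with sp³ carbons on both sides and no adjacent C=O → ether.
terminal –CHO: carbonyl C bonded to H and C → aldehyde.
Carboxylic acid appears at: CH(COOH), CH(COOH), CH(COOH) → 3.

3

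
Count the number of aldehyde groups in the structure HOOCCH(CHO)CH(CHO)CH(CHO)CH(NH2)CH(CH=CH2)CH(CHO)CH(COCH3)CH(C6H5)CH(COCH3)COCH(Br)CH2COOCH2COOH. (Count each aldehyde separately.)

4

–COOH: carbonyl C bonded to –OH and C → carboxylic acid (the –OH is not a separate alcohol).
pendant –CHO: carbonyl C bonded to C and H → aldehyde.
pendant –CHO: carbonyl C bonded to C and H → aldehyde.
pendant –CHO: carbonyl C bonded to C and H → aldehyde.
–NH2 on an sp³ carbon with no adjacent C=O → amine.
pendant –CH=CH2: C=C double bond → alkene.
pendant –CHO: carbonyl C bonded to C and H → aldehyde.
pendant –COCH3: carbonyl C bonded to two carbons → ketone.
pendant –C6H5: benzene ring → arene.
pendant –COCH3: carbonyl C bonded to two carbons → ketone.
–C(=O)– with carbon on both sides → ketone.
halogen on an sp³ carbon → alkyl halide.
–C(=O)–O–C with C on the carbonyl side → ester.
–COOH: carbonyl C bonded to –OH and C → carboxylic acid (the –OH is not a separate alcohol).
Aldehyde appears at: CH(CHO), CH(CHO), CH(CHO), CH(CHO) → 4.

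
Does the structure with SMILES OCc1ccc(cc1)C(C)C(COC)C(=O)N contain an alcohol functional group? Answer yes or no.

Reading the structure from left to right:
  HOCH2: HO– on an sp³ carbon → alcohol.
  C6H4: para-disubstituted benzene ring → arene.
  CH(CH2OCH3): pendant –CH2OCH3: C–O–C linkage → ether.
  CONH2: –C(=O)NH2: carbonyl C bonded to C and to N → amide (the N is not a separate amine).
The HOCH2 segment supplies the alcohol: HO– on an sp³ carbon → alcohol.

yes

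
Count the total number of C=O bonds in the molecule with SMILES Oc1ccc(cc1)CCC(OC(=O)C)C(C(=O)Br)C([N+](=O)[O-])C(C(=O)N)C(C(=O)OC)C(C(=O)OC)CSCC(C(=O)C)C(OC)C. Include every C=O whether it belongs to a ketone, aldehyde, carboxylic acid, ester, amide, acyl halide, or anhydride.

6

CH(OCOCH3): ester, 1 C=O (running total 1).
CH(COBr): acyl halide, 1 C=O (running total 2).
CH(CONH2): amide, 1 C=O (running total 3).
CH(COOCH3): ester, 1 C=O (running total 4).
CH(COOCH3): ester, 1 C=O (running total 5).
CH(COCH3): ketone, 1 C=O (running total 6).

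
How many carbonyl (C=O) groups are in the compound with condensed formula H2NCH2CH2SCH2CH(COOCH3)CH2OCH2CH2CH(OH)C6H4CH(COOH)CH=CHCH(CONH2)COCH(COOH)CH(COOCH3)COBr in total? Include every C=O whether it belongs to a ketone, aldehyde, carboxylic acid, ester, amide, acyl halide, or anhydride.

7

CH(COOCH3): ester, 1 C=O (running total 1).
CH(COOH): carboxylic acid, 1 C=O (running total 2).
CH(CONH2): amide, 1 C=O (running total 3).
CO: ketone, 1 C=O (running total 4).
CH(COOH): carboxylic acid, 1 C=O (running total 5).
CH(COOCH3): ester, 1 C=O (running total 6).
COBr: acyl halide, 1 C=O (running total 7).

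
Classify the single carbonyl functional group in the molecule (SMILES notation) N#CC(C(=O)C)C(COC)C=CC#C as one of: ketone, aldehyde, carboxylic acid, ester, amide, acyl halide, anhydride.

The carbonyl is in the CH(COCH3) segment: pendant –COCH3: carbonyl C bonded to two carbons → ketone.

ketone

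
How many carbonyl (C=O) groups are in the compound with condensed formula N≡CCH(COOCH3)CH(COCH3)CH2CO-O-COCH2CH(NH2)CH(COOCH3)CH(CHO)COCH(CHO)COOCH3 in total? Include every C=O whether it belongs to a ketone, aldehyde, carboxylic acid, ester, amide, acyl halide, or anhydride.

9

CH(COOCH3): ester, 1 C=O (running total 1).
CH(COCH3): ketone, 1 C=O (running total 2).
CH2CO-O-COCH2: anhydride, 2 C=O (running total 4).
CH(COOCH3): ester, 1 C=O (running total 5).
CH(CHO): aldehyde, 1 C=O (running total 6).
CO: ketone, 1 C=O (running total 7).
CH(CHO): aldehyde, 1 C=O (running total 8).
COOCH3: ester, 1 C=O (running total 9).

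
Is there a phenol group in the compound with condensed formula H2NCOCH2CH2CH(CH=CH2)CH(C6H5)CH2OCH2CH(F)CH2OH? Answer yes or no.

Working along the chain:
  H2NCO: –C(=O)NH2: carbonyl C bonded to C and to N → amide (the N is not a separate amine).
  CH(CH=CH2): pendant –CH=CH2: C=C double bond → alkene.
  CH(C6H5): pendant –C6H5: benzene ring → arene.
  CH2OCH2: C–O–C with sp³ carbons on both sides and no adjacent C=O → ether.
  CH(F): halogen on an sp³ carbon → alkyl halide.
  CH2OH: –OH on an sp³ carbon → alcohol.
In CH2OH, the –OH is on an sp³ carbon, not on an aromatic ring, so it is an alcohol.
The groups actually present are: alcohol, alkene, alkyl halide, amide, arene, ether.

no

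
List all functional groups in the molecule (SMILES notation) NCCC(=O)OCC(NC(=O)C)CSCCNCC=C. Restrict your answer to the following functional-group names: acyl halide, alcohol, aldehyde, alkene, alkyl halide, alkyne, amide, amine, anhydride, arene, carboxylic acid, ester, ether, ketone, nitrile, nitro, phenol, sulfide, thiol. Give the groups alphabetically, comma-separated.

Working along the chain:
  H2NCH2: –NH2 on an sp³ carbon with no adjacent C=O → amine.
  CH2COOCH2: –C(=O)–O–C with C on the carbonyl side → ester.
  CH(NHCOCH3): pendant –NHC(=O)CH3: N bonded to a carbonyl → amide (not amine).
  CH2SCH2: C–S–C linkage → sulfide (thioether).
  CH2NHCH2: C–N–C with sp³ carbons and no adjacent C=O → amine (secondary).
  CH=CH2: C=C double bond → alkene.

alkene, amide, amine, ester, sulfide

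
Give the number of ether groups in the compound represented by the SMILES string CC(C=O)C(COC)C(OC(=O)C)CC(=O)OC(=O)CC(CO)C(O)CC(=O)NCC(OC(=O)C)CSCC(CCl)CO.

Working along the chain:
  CH(CHO): pendant –CHO: carbonyl C bonded to C and H → aldehyde.
  CH(CH2OCH3): pendant –CH2OCH3: C–O–C linkage → ether.
  CH(OCOCH3): pendant –OC(=O)CH3: an acyloxy group → ester.
  CH2CO-O-COCH2: two acyl groups sharing one oxygen, –C(=O)–O–C(=O)– → anhydride.
  CH(CH2OH): pendant –CH2OH on an sp³ backbone C → alcohol.
  CH(OH): –OH on an sp³ carbon → alcohol (secondary).
  CH2CONHCH2: –C(=O)–N– linkage → amide (the N is not an amine).
  CH(OCOCH3): pendant –OC(=O)CH3: an acyloxy group → ester.
  CH2SCH2: C–S–C linkage → sulfide (thioether).
  CH(CH2Cl): pendant –CH2X: halogen on sp³ carbon → alkyl halide.
  CH2OH: –OH on an sp³ carbon → alcohol.
Ether appears at: CH(CH2OCH3) → 1.

1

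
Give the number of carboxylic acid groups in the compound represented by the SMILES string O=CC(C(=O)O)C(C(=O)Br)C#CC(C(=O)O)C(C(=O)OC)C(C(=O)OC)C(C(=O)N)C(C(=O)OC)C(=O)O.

3

Reading the structure from left to right:
  OHC: terminal –CHO: carbonyl C bonded to H and C → aldehyde.
  CH(COOH): pendant –COOH: carbonyl C bonded to C and –OH → carboxylic acid.
  CH(COBr): pendant –C(=O)X: carbonyl C bonded to C and halogen → acyl halide.
  C≡C: C≡C triple bond → alkyne.
  CH(COOH): pendant –COOH: carbonyl C bonded to C and –OH → carboxylic acid.
  CH(COOCH3): pendant –COOCH3: carbonyl C bonded to C and –OCH3 → ester.
  CH(COOCH3): pendant –COOCH3: carbonyl C bonded to C and –OCH3 → ester.
  CH(CONH2): pendant –CONH2: carbonyl C bonded to C and N → amide.
  CH(COOCH3): pendant –COOCH3: carbonyl C bonded to C and –OCH3 → ester.
  COOH: –COOH: carbonyl C bonded to –OH and C → carboxylic acid (the –OH is not a separate alcohol).
Carboxylic acid appears at: CH(COOH), CH(COOH), COOH → 3.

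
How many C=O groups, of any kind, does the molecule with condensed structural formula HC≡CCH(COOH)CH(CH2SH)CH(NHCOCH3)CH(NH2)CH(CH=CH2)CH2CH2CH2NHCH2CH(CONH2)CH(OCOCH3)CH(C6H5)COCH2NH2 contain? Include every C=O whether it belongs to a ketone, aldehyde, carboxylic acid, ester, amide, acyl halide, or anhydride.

5

CH(COOH): carboxylic acid, 1 C=O (running total 1).
CH(NHCOCH3): amide, 1 C=O (running total 2).
CH(CONH2): amide, 1 C=O (running total 3).
CH(OCOCH3): ester, 1 C=O (running total 4).
CO: ketone, 1 C=O (running total 5).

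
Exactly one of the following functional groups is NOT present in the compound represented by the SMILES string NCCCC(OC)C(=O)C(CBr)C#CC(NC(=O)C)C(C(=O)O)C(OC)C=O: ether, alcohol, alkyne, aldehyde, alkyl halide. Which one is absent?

aldehyde: present (CHO — terminal –CHO: carbonyl C bonded to H and C → aldehyde).
alkyne: present (C≡C — C≡C triple bond → alkyne).
ether: present (CH(OCH3) — pendant –OCH3: C–O–C with sp³ C, no adjacent C=O → ether).
alkyl halide: present (CH(CH2Br) — pendant –CH2X: halogen on sp³ carbon → alkyl halide).
alcohol: absent. In CH(COOH), the –OH sits on a carbonyl carbon, making it part of a carboxylic acid, not an alcohol.

alcohol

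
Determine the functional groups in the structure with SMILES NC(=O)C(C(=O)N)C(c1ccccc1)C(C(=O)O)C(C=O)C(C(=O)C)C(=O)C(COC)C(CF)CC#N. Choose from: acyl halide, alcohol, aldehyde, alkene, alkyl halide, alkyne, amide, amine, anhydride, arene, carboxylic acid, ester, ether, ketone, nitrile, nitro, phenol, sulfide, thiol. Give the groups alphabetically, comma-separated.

aldehyde, alkyl halide, amide, arene, carboxylic acid, ether, ketone, nitrile

–C(=O)NH2: carbonyl C bonded to C and to N → amide (the N is not a separate amine).
pendant –CONH2: carbonyl C bonded to C and N → amide.
pendant –C6H5: benzene ring → arene.
pendant –COOH: carbonyl C bonded to C and –OH → carboxylic acid.
pendant –CHO: carbonyl C bonded to C and H → aldehyde.
pendant –COCH3: carbonyl C bonded to two carbons → ketone.
–C(=O)– with carbon on both sides → ketone.
pendant –CH2OCH3: C–O–C linkage → ether.
pendant –CH2X: halogen on sp³ carbon → alkyl halide.
–C≡N: carbon triple-bonded to nitrogen → nitrile.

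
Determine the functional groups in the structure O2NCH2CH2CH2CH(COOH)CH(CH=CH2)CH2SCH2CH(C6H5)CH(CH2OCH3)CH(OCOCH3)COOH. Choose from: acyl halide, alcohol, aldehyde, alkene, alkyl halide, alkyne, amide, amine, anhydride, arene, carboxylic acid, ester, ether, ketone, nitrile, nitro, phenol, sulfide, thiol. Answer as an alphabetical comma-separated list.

Taking each segment in turn:
  O2NCH2: –NO2 on carbon → nitro group.
  CH(COOH): pendant –COOH: carbonyl C bonded to C and –OH → carboxylic acid.
  CH(CH=CH2): pendant –CH=CH2: C=C double bond → alkene.
  CH2SCH2: C–S–C linkage → sulfide (thioether).
  CH(C6H5): pendant –C6H5: benzene ring → arene.
  CH(CH2OCH3): pendant –CH2OCH3: C–O–C linkage → ether.
  CH(OCOCH3): pendant –OC(=O)CH3: an acyloxy group → ester.
  COOH: –COOH: carbonyl C bonded to –OH and C → carboxylic acid (the –OH is not a separate alcohol).

alkene, arene, carboxylic acid, ester, ether, nitro, sulfide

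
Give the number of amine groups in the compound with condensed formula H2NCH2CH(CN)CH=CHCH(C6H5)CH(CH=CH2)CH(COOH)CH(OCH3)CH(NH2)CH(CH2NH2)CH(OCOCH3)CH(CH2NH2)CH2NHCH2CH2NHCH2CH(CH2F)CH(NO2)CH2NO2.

6

Taking each segment in turn:
  H2NCH2: –NH2 on an sp³ carbon with no adjacent C=O → amine.
  CH(CN): pendant –C≡N: nitrile.
  CH=CH: C=C double bond → alkene.
  CH(C6H5): pendant –C6H5: benzene ring → arene.
  CH(CH=CH2): pendant –CH=CH2: C=C double bond → alkene.
  CH(COOH): pendant –COOH: carbonyl C bonded to C and –OH → carboxylic acid.
  CH(OCH3): pendant –OCH3: C–O–C with sp³ C, no adjacent C=O → ether.
  CH(NH2): –NH2 on an sp³ carbon with no adjacent C=O → amine.
  CH(CH2NH2): pendant –CH2NH2: N on sp³ C, no adjacent C=O → amine.
  CH(OCOCH3): pendant –OC(=O)CH3: an acyloxy group → ester.
  CH(CH2NH2): pendant –CH2NH2: N on sp³ C, no adjacent C=O → amine.
  CH2NHCH2: C–N–C with sp³ carbons and no adjacent C=O → amine (secondary).
  CH2NHCH2: C–N–C with sp³ carbons and no adjacent C=O → amine (secondary).
  CH(CH2F): pendant –CH2X: halogen on sp³ carbon → alkyl halide.
  CH(NO2): –NO2 on an sp³ carbon → nitro (the N=O is not a carbonyl).
  CH2NO2: –NO2 on carbon → nitro group.
Amine appears at: H2NCH2, CH(NH2), CH(CH2NH2), CH(CH2NH2), CH2NHCH2, CH2NHCH2 → 6.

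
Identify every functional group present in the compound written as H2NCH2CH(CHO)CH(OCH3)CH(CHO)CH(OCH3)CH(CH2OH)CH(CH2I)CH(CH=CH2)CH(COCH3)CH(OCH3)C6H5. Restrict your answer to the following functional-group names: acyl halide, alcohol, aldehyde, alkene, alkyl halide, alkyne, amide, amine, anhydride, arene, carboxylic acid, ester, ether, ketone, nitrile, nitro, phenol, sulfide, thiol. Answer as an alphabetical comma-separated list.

alcohol, aldehyde, alkene, alkyl halide, amine, arene, ether, ketone

Working along the chain:
  H2NCH2: –NH2 on an sp³ carbon with no adjacent C=O → amine.
  CH(CHO): pendant –CHO: carbonyl C bonded to C and H → aldehyde.
  CH(OCH3): pendant –OCH3: C–O–C with sp³ C, no adjacent C=O → ether.
  CH(CHO): pendant –CHO: carbonyl C bonded to C and H → aldehyde.
  CH(OCH3): pendant –OCH3: C–O–C with sp³ C, no adjacent C=O → ether.
  CH(CH2OH): pendant –CH2OH on an sp³ backbone C → alcohol.
  CH(CH2I): pendant –CH2X: halogen on sp³ carbon → alkyl halide.
  CH(CH=CH2): pendant –CH=CH2: C=C double bond → alkene.
  CH(COCH3): pendant –COCH3: carbonyl C bonded to two carbons → ketone.
  CH(OCH3): pendant –OCH3: C–O–C with sp³ C, no adjacent C=O → ether.
  C6H5: –C6H5 phenyl ring → arene.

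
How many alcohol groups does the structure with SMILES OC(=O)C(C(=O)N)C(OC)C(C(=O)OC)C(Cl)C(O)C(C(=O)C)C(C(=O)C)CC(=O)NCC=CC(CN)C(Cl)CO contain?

2

Taking each segment in turn:
  HOOC: –COOH: carbonyl C bonded to –OH and C → carboxylic acid (the –OH is not a separate alcohol).
  CH(CONH2): pendant –CONH2: carbonyl C bonded to C and N → amide.
  CH(OCH3): pendant –OCH3: C–O–C with sp³ C, no adjacent C=O → ether.
  CH(COOCH3): pendant –COOCH3: carbonyl C bonded to C and –OCH3 → ester.
  CH(Cl): halogen on an sp³ carbon → alkyl halide.
  CH(OH): –OH on an sp³ carbon → alcohol (secondary).
  CH(COCH3): pendant –COCH3: carbonyl C bonded to two carbons → ketone.
  CH(COCH3): pendant –COCH3: carbonyl C bonded to two carbons → ketone.
  CH2CONHCH2: –C(=O)–N– linkage → amide (the N is not an amine).
  CH=CH: C=C double bond → alkene.
  CH(CH2NH2): pendant –CH2NH2: N on sp³ C, no adjacent C=O → amine.
  CH(Cl): halogen on an sp³ carbon → alkyl halide.
  CH2OH: –OH on an sp³ carbon → alcohol.
Alcohol appears at: CH(OH), CH2OH → 2.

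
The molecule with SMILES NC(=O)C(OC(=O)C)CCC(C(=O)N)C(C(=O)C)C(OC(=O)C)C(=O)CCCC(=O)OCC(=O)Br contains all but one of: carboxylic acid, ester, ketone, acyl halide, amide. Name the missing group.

amide: present (H2NCO — –C(=O)NH2: carbonyl C bonded to C and to N → amide (the N is not a separate amine)).
acyl halide: present (COBr — –C(=O)Br: carbonyl C bonded to C and to a halogen → acyl halide (not alkyl halide)).
ester: present (CH(OCOCH3) — pendant –OC(=O)CH3: an acyloxy group → ester).
ketone: present (CH(COCH3) — pendant –COCH3: carbonyl C bonded to two carbons → ketone).
carboxylic acid: absent. In each of CH(OCOCH3) and CH2COOCH2, the acyl oxygen is bonded to carbon (–O–C), not to H, so this is an ester. In each of H2NCO and CH(CONH2), the carbonyl is bonded to nitrogen, not to –OH; that is an amide.

carboxylic acid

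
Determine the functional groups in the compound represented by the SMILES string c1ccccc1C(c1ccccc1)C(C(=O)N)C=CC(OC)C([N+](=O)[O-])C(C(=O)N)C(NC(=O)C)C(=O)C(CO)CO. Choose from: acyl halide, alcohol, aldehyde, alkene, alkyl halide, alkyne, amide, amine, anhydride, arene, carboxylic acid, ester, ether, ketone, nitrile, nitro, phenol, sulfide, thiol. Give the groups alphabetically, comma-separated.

alcohol, alkene, amide, arene, ether, ketone, nitro

Taking each segment in turn:
  C6H5: C6H5– phenyl ring → arene.
  CH(C6H5): pendant –C6H5: benzene ring → arene.
  CH(CONH2): pendant –CONH2: carbonyl C bonded to C and N → amide.
  CH=CH: C=C double bond → alkene.
  CH(OCH3): pendant –OCH3: C–O–C with sp³ C, no adjacent C=O → ether.
  CH(NO2): –NO2 on an sp³ carbon → nitro (the N=O is not a carbonyl).
  CH(CONH2): pendant –CONH2: carbonyl C bonded to C and N → amide.
  CH(NHCOCH3): pendant –NHC(=O)CH3: N bonded to a carbonyl → amide (not amine).
  CO: –C(=O)– with carbon on both sides → ketone.
  CH(CH2OH): pendant –CH2OH on an sp³ backbone C → alcohol.
  CH2OH: –OH on an sp³ carbon → alcohol.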